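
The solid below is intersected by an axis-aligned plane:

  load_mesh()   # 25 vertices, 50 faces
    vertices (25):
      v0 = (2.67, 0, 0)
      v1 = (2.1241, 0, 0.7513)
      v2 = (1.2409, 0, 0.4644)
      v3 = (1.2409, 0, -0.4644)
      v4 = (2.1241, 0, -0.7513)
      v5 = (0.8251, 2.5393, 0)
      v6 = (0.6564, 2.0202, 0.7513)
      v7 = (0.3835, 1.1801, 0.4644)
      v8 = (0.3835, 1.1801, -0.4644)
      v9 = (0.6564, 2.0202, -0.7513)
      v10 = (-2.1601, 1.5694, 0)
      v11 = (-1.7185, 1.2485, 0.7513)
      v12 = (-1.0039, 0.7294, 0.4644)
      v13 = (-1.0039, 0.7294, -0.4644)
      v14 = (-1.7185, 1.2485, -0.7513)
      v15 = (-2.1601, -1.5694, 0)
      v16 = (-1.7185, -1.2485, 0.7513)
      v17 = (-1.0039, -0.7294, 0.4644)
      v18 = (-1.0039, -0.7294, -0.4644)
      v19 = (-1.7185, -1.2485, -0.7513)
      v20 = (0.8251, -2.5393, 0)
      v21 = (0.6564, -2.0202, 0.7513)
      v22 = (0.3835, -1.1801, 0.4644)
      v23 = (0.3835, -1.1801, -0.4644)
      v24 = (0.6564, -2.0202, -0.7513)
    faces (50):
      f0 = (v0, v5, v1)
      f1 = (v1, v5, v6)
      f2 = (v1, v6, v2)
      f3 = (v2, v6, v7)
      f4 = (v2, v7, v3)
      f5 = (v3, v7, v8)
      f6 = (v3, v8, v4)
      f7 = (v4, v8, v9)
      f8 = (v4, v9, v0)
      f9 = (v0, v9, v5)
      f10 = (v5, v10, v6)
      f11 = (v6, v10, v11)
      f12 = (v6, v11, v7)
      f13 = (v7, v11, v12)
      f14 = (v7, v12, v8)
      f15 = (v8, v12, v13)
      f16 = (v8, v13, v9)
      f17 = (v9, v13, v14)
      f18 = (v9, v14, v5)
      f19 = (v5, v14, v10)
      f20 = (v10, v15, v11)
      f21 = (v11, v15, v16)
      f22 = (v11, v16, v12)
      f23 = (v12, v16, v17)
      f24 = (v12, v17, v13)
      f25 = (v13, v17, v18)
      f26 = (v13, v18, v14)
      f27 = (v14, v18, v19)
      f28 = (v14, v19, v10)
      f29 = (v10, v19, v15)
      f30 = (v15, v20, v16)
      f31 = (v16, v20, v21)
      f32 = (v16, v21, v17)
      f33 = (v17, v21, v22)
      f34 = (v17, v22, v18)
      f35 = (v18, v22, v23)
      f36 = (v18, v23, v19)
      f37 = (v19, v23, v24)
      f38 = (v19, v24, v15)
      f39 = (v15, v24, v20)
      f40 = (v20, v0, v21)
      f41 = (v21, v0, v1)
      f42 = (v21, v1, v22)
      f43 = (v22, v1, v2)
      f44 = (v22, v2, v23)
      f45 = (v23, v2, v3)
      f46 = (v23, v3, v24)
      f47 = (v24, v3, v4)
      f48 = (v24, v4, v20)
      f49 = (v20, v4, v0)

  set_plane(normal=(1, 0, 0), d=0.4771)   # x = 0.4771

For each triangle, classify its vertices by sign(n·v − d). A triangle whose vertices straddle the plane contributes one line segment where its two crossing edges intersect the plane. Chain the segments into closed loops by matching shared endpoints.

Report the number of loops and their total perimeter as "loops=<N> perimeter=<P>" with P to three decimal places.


loops=2 perimeter=9.218

Straddling triangles (24 of 50):
  (v2,v6,v7) [++-] → (0.4771, 1.46824, 0.562802)–(0.4771, 1.05127, 0.4644)  len=0.4284
  (v2,v7,v3) [+-+] → (0.4771, 1.05127, 0.4644)–(0.4771, 1.05127, 0.363005)  len=0.1014
  (v3,v7,v8) [+--] → (0.4771, 1.05127, 0.363005)–(0.4771, 1.05127, -0.4644)  len=0.8274
  (v3,v8,v4) [+-+] → (0.4771, 1.05127, -0.4644)–(0.4771, 1.11664, -0.479828)  len=0.0672
  (v4,v8,v9) [+-+] → (0.4771, 1.11664, -0.479828)–(0.4771, 1.46824, -0.562802)  len=0.3613
  (v5,v10,v6) [+-+] → (0.4771, 2.42623, 0)–(0.4771, 1.9915, 0.703472)  len=0.8270
  (v6,v10,v11) [+--] → (0.4771, 1.9915, 0.703472)–(0.4771, 1.96194, 0.7513)  len=0.0562
  (v6,v11,v7) [+--] → (0.4771, 1.96194, 0.7513)–(0.4771, 1.46824, 0.562802)  len=0.5285
  (v8,v13,v9) [--+] → (0.4771, 1.8808, -0.720317)–(0.4771, 1.46824, -0.562802)  len=0.4416
  (v9,v13,v14) [+--] → (0.4771, 1.8808, -0.720317)–(0.4771, 1.96194, -0.7513)  len=0.0868
  (v9,v14,v5) [+-+] → (0.4771, 1.96194, -0.7513)–(0.4771, 2.3627, -0.102788)  len=0.7624
  (v5,v14,v10) [+--] → (0.4771, 2.3627, -0.102788)–(0.4771, 2.42623, 0)  len=0.1208
  (v15,v20,v16) [-+-] → (0.4771, -2.42623, 0)–(0.4771, -2.3627, 0.102788)  len=0.1208
  (v16,v20,v21) [-++] → (0.4771, -2.3627, 0.102788)–(0.4771, -1.96194, 0.7513)  len=0.7624
  (v16,v21,v17) [-+-] → (0.4771, -1.96194, 0.7513)–(0.4771, -1.8808, 0.720317)  len=0.0868
  (v17,v21,v22) [-+-] → (0.4771, -1.8808, 0.720317)–(0.4771, -1.46824, 0.562802)  len=0.4416
  (v19,v23,v24) [--+] → (0.4771, -1.46824, -0.562802)–(0.4771, -1.96194, -0.7513)  len=0.5285
  (v19,v24,v15) [-+-] → (0.4771, -1.96194, -0.7513)–(0.4771, -1.9915, -0.703472)  len=0.0562
  (v15,v24,v20) [-++] → (0.4771, -1.9915, -0.703472)–(0.4771, -2.42623, 0)  len=0.8270
  (v21,v1,v22) [++-] → (0.4771, -1.11664, 0.479828)–(0.4771, -1.46824, 0.562802)  len=0.3613
  (v22,v1,v2) [-++] → (0.4771, -1.11664, 0.479828)–(0.4771, -1.05127, 0.4644)  len=0.0672
  (v22,v2,v23) [-+-] → (0.4771, -1.05127, 0.4644)–(0.4771, -1.05127, -0.363005)  len=0.8274
  (v23,v2,v3) [-++] → (0.4771, -1.05127, -0.363005)–(0.4771, -1.05127, -0.4644)  len=0.1014
  (v23,v3,v24) [-++] → (0.4771, -1.05127, -0.4644)–(0.4771, -1.46824, -0.562802)  len=0.4284

Chained into 2 loop(s):
  loop 1: 12 segments, perimeter = 4.6089
  loop 2: 12 segments, perimeter = 4.6089
Total perimeter = 9.218


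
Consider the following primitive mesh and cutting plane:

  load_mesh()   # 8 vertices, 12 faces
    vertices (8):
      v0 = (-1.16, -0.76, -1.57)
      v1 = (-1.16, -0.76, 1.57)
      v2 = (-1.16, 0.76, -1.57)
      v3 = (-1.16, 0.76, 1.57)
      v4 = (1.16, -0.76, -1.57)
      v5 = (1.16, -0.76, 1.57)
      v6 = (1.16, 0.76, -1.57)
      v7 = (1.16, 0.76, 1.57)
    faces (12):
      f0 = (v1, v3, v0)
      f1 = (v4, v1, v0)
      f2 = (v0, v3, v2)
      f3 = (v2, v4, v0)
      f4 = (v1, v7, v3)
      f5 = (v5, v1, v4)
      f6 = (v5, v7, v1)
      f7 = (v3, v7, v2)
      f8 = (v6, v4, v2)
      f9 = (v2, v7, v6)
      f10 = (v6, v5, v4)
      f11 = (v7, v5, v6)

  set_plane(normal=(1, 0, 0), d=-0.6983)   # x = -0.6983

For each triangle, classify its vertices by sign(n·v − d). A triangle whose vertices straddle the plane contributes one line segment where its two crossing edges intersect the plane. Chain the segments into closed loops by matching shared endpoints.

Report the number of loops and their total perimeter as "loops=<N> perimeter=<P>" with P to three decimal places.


Straddling triangles (8 of 12):
  (v4,v1,v0) [+--] → (-0.6983, -0.76, 0.945113)–(-0.6983, -0.76, -1.57)  len=2.5151
  (v2,v4,v0) [-+-] → (-0.6983, 0.457507, -1.57)–(-0.6983, -0.76, -1.57)  len=1.2175
  (v1,v7,v3) [-+-] → (-0.6983, -0.457507, 1.57)–(-0.6983, 0.76, 1.57)  len=1.2175
  (v5,v1,v4) [+-+] → (-0.6983, -0.76, 1.57)–(-0.6983, -0.76, 0.945113)  len=0.6249
  (v5,v7,v1) [++-] → (-0.6983, -0.457507, 1.57)–(-0.6983, -0.76, 1.57)  len=0.3025
  (v3,v7,v2) [-+-] → (-0.6983, 0.76, 1.57)–(-0.6983, 0.76, -0.945113)  len=2.5151
  (v6,v4,v2) [++-] → (-0.6983, 0.457507, -1.57)–(-0.6983, 0.76, -1.57)  len=0.3025
  (v2,v7,v6) [-++] → (-0.6983, 0.76, -0.945113)–(-0.6983, 0.76, -1.57)  len=0.6249

Chained into 1 loop(s):
  loop 1: 8 segments, perimeter = 9.3200
Total perimeter = 9.320

loops=1 perimeter=9.320


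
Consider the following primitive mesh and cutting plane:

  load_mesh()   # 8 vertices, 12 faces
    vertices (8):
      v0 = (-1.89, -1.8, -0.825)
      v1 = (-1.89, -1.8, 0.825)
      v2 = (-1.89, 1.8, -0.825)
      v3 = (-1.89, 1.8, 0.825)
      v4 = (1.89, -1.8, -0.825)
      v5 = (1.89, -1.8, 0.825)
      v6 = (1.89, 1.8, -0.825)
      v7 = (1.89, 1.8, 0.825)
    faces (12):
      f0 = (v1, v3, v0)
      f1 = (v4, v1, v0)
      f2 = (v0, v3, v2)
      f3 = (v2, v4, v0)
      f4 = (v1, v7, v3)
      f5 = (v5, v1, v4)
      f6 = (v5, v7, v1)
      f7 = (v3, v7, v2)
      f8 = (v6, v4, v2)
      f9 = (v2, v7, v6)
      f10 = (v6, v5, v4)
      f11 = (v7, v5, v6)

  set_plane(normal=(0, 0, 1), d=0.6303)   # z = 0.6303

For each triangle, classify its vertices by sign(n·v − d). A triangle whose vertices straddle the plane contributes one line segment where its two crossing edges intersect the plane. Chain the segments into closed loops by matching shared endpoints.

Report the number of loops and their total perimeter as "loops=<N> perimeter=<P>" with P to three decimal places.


loops=1 perimeter=14.760

Straddling triangles (8 of 12):
  (v1,v3,v0) [++-] → (-1.89, 1.3752, 0.6303)–(-1.89, -1.8, 0.6303)  len=3.1752
  (v4,v1,v0) [-+-] → (-1.44396, -1.8, 0.6303)–(-1.89, -1.8, 0.6303)  len=0.4460
  (v0,v3,v2) [-+-] → (-1.89, 1.3752, 0.6303)–(-1.89, 1.8, 0.6303)  len=0.4248
  (v5,v1,v4) [++-] → (-1.44396, -1.8, 0.6303)–(1.89, -1.8, 0.6303)  len=3.3340
  (v3,v7,v2) [++-] → (1.44396, 1.8, 0.6303)–(-1.89, 1.8, 0.6303)  len=3.3340
  (v2,v7,v6) [-+-] → (1.44396, 1.8, 0.6303)–(1.89, 1.8, 0.6303)  len=0.4460
  (v6,v5,v4) [-+-] → (1.89, -1.3752, 0.6303)–(1.89, -1.8, 0.6303)  len=0.4248
  (v7,v5,v6) [++-] → (1.89, -1.3752, 0.6303)–(1.89, 1.8, 0.6303)  len=3.1752

Chained into 1 loop(s):
  loop 1: 8 segments, perimeter = 14.7600
Total perimeter = 14.760


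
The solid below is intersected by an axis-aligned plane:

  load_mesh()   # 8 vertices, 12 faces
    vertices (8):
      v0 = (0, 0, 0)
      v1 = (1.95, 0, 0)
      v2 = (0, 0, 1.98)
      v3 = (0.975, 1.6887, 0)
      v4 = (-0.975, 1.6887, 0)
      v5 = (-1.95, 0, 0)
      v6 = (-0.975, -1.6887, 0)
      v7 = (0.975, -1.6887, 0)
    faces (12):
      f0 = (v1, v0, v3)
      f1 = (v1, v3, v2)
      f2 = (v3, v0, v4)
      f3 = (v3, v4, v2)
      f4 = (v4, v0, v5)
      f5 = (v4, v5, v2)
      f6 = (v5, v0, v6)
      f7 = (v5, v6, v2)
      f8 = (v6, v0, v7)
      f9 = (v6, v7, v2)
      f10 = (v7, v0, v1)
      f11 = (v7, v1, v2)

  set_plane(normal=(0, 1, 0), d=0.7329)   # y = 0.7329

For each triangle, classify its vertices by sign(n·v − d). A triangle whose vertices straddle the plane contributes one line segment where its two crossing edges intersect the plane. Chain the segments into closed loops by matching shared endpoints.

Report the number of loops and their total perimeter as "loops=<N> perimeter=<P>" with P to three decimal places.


loops=1 perimeter=7.046

Straddling triangles (6 of 12):
  (v1,v0,v3) [--+] → (0.423152, 0.7329, 0)–(1.52685, 0.7329, 0)  len=1.1037
  (v1,v3,v2) [-+-] → (1.52685, 0.7329, 0)–(0.423152, 0.7329, 1.12068)  len=1.5729
  (v3,v0,v4) [+-+] → (0.423152, 0.7329, 0)–(-0.423152, 0.7329, 0)  len=0.8463
  (v3,v4,v2) [++-] → (-0.423152, 0.7329, 1.12068)–(0.423152, 0.7329, 1.12068)  len=0.8463
  (v4,v0,v5) [+--] → (-0.423152, 0.7329, 0)–(-1.52685, 0.7329, 0)  len=1.1037
  (v4,v5,v2) [+--] → (-1.52685, 0.7329, 0)–(-0.423152, 0.7329, 1.12068)  len=1.5729

Chained into 1 loop(s):
  loop 1: 6 segments, perimeter = 7.0458
Total perimeter = 7.046


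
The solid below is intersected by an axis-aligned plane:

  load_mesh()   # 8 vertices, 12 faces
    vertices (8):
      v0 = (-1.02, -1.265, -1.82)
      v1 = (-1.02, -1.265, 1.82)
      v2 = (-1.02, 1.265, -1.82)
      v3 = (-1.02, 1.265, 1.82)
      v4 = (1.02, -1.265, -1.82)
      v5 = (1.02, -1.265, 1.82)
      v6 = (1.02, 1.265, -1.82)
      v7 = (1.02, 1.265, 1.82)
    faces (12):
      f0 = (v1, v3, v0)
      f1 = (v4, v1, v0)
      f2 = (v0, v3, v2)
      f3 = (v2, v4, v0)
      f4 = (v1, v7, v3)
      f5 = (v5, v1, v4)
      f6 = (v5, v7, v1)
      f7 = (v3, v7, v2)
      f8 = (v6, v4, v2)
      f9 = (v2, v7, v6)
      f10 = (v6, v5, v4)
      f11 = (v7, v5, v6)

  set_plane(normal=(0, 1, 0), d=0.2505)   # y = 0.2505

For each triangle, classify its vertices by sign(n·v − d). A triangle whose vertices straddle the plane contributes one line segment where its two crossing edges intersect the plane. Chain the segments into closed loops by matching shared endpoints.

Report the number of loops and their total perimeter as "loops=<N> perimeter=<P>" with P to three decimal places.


Straddling triangles (8 of 12):
  (v1,v3,v0) [-+-] → (-1.02, 0.2505, 1.82)–(-1.02, 0.2505, 0.360403)  len=1.4596
  (v0,v3,v2) [-++] → (-1.02, 0.2505, 0.360403)–(-1.02, 0.2505, -1.82)  len=2.1804
  (v2,v4,v0) [+--] → (-0.201984, 0.2505, -1.82)–(-1.02, 0.2505, -1.82)  len=0.8180
  (v1,v7,v3) [-++] → (0.201984, 0.2505, 1.82)–(-1.02, 0.2505, 1.82)  len=1.2220
  (v5,v7,v1) [-+-] → (1.02, 0.2505, 1.82)–(0.201984, 0.2505, 1.82)  len=0.8180
  (v6,v4,v2) [+-+] → (1.02, 0.2505, -1.82)–(-0.201984, 0.2505, -1.82)  len=1.2220
  (v6,v5,v4) [+--] → (1.02, 0.2505, -0.360403)–(1.02, 0.2505, -1.82)  len=1.4596
  (v7,v5,v6) [+-+] → (1.02, 0.2505, 1.82)–(1.02, 0.2505, -0.360403)  len=2.1804

Chained into 1 loop(s):
  loop 1: 8 segments, perimeter = 11.3600
Total perimeter = 11.360

loops=1 perimeter=11.360


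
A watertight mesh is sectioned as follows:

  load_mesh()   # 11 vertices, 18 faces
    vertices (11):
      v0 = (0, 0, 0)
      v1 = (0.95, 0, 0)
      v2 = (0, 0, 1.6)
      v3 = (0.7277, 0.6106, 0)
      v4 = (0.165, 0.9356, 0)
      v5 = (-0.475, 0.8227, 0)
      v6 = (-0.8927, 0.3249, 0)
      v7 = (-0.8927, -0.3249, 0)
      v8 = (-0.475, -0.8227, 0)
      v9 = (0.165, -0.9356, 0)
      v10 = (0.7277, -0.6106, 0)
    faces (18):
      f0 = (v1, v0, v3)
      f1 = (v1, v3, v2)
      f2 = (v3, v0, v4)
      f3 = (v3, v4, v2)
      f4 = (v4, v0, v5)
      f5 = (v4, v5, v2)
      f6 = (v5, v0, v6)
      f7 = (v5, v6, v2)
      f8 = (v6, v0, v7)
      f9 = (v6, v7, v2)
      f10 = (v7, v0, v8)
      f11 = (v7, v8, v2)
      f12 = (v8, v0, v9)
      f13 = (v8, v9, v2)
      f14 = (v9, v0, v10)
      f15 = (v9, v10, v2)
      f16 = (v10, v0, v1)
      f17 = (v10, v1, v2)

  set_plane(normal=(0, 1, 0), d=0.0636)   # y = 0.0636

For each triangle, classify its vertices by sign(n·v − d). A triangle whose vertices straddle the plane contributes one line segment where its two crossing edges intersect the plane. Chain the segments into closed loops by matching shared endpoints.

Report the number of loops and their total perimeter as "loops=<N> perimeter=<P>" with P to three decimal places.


Straddling triangles (10 of 18):
  (v1,v0,v3) [--+] → (0.0757971, 0.0636, 0)–(0.926845, 0.0636, 0)  len=0.8510
  (v1,v3,v2) [-+-] → (0.926845, 0.0636, 0)–(0.0757971, 0.0636, 1.43334)  len=1.6670
  (v3,v0,v4) [+-+] → (0.0757971, 0.0636, 0)–(0.0112163, 0.0636, 0)  len=0.0646
  (v3,v4,v2) [++-] → (0.0112163, 0.0636, 1.49124)–(0.0757971, 0.0636, 1.43334)  len=0.0867
  (v4,v0,v5) [+-+] → (0.0112163, 0.0636, 0)–(-0.0367206, 0.0636, 0)  len=0.0479
  (v4,v5,v2) [++-] → (-0.0367206, 0.0636, 1.47631)–(0.0112163, 0.0636, 1.49124)  len=0.0502
  (v5,v0,v6) [+-+] → (-0.0367206, 0.0636, 0)–(-0.174748, 0.0636, 0)  len=0.1380
  (v5,v6,v2) [++-] → (-0.174748, 0.0636, 1.2868)–(-0.0367206, 0.0636, 1.47631)  len=0.2345
  (v6,v0,v7) [+--] → (-0.174748, 0.0636, 0)–(-0.8927, 0.0636, 0)  len=0.7180
  (v6,v7,v2) [+--] → (-0.8927, 0.0636, 0)–(-0.174748, 0.0636, 1.2868)  len=1.4735

Chained into 1 loop(s):
  loop 1: 10 segments, perimeter = 5.3314
Total perimeter = 5.331

loops=1 perimeter=5.331


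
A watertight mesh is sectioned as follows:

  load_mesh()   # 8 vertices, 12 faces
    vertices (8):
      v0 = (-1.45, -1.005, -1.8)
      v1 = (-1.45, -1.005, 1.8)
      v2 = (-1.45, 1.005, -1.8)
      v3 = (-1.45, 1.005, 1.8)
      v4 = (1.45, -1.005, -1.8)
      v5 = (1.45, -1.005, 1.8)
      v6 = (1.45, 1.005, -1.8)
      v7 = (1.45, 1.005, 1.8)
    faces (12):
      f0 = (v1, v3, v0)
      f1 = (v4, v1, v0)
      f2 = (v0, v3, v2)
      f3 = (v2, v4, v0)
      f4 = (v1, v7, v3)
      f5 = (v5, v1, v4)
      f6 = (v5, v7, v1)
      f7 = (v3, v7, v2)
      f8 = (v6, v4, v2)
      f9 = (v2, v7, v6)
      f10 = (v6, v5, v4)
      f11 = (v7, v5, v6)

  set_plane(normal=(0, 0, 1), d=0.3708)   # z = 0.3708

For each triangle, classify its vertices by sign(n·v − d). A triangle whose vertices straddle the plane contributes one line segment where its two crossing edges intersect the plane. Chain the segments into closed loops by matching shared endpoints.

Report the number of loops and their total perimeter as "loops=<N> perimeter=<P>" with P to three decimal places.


Straddling triangles (8 of 12):
  (v1,v3,v0) [++-] → (-1.45, 0.20703, 0.3708)–(-1.45, -1.005, 0.3708)  len=1.2120
  (v4,v1,v0) [-+-] → (-0.2987, -1.005, 0.3708)–(-1.45, -1.005, 0.3708)  len=1.1513
  (v0,v3,v2) [-+-] → (-1.45, 0.20703, 0.3708)–(-1.45, 1.005, 0.3708)  len=0.7980
  (v5,v1,v4) [++-] → (-0.2987, -1.005, 0.3708)–(1.45, -1.005, 0.3708)  len=1.7487
  (v3,v7,v2) [++-] → (0.2987, 1.005, 0.3708)–(-1.45, 1.005, 0.3708)  len=1.7487
  (v2,v7,v6) [-+-] → (0.2987, 1.005, 0.3708)–(1.45, 1.005, 0.3708)  len=1.1513
  (v6,v5,v4) [-+-] → (1.45, -0.20703, 0.3708)–(1.45, -1.005, 0.3708)  len=0.7980
  (v7,v5,v6) [++-] → (1.45, -0.20703, 0.3708)–(1.45, 1.005, 0.3708)  len=1.2120

Chained into 1 loop(s):
  loop 1: 8 segments, perimeter = 9.8200
Total perimeter = 9.820

loops=1 perimeter=9.820


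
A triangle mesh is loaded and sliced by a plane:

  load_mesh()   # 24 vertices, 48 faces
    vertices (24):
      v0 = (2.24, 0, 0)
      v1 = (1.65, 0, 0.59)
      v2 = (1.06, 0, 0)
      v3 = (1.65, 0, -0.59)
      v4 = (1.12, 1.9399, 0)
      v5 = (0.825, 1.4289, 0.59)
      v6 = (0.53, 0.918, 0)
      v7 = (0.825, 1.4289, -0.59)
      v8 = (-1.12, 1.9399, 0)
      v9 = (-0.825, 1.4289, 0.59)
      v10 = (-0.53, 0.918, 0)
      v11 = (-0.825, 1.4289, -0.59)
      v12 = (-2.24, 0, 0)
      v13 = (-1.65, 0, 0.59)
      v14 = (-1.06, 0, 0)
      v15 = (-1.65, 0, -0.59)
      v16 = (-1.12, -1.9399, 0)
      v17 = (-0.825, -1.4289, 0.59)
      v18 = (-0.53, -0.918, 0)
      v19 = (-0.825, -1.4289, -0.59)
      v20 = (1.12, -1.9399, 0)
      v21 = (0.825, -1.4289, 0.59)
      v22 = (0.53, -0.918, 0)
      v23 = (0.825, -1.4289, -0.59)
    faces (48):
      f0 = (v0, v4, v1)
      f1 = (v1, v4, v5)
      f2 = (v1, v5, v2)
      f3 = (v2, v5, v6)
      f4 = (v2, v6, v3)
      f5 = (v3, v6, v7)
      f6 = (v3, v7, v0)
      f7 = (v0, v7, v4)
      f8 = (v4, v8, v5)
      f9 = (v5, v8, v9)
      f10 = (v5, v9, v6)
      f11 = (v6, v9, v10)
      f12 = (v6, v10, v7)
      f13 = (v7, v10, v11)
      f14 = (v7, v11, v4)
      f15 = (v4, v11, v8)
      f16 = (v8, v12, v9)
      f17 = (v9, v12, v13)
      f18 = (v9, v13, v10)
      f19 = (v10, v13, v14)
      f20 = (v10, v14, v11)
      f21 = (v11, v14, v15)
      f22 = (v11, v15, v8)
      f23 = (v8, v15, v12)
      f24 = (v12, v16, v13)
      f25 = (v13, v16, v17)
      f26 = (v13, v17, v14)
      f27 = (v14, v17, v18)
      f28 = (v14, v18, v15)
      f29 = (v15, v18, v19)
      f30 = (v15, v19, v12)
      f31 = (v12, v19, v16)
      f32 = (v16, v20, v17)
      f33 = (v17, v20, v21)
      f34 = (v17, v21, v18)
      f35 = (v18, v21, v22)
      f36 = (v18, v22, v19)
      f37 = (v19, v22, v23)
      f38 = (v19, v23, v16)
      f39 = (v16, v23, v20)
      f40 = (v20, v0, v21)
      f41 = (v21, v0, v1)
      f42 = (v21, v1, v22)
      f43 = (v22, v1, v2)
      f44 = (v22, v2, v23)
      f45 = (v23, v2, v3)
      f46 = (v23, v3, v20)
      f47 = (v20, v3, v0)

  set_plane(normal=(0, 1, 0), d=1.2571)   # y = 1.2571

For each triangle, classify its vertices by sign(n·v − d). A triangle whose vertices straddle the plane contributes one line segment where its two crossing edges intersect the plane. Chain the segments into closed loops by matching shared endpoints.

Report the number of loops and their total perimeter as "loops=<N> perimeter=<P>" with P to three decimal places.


Straddling triangles (18 of 48):
  (v0,v4,v1) [-+-] → (1.51421, 1.2571, 0)–(1.30655, 1.2571, 0.207666)  len=0.2937
  (v1,v4,v5) [-++] → (1.30655, 1.2571, 0.207666)–(0.924192, 1.2571, 0.59)  len=0.5407
  (v1,v5,v2) [-+-] → (0.924192, 1.2571, 0.59)–(0.853255, 1.2571, 0.519063)  len=0.1003
  (v2,v5,v6) [-+-] → (0.853255, 1.2571, 0.519063)–(0.725801, 1.2571, 0.391601)  len=0.1803
  (v3,v6,v7) [--+] → (0.725801, 1.2571, -0.391601)–(0.924192, 1.2571, -0.59)  len=0.2806
  (v3,v7,v0) [-+-] → (0.924192, 1.2571, -0.59)–(0.995129, 1.2571, -0.519063)  len=0.1003
  (v0,v7,v4) [-++] → (0.995129, 1.2571, -0.519063)–(1.51421, 1.2571, 0)  len=0.7341
  (v5,v9,v6) [++-] → (-0.369355, 1.2571, 0.391601)–(0.725801, 1.2571, 0.391601)  len=1.0952
  (v6,v9,v10) [-+-] → (-0.369355, 1.2571, 0.391601)–(-0.725801, 1.2571, 0.391601)  len=0.3564
  (v6,v10,v7) [--+] → (0.369355, 1.2571, -0.391601)–(0.725801, 1.2571, -0.391601)  len=0.3564
  (v7,v10,v11) [+-+] → (0.369355, 1.2571, -0.391601)–(-0.725801, 1.2571, -0.391601)  len=1.0952
  (v8,v12,v9) [+-+] → (-1.51421, 1.2571, 0)–(-0.995129, 1.2571, 0.519063)  len=0.7341
  (v9,v12,v13) [+--] → (-0.995129, 1.2571, 0.519063)–(-0.924192, 1.2571, 0.59)  len=0.1003
  (v9,v13,v10) [+--] → (-0.924192, 1.2571, 0.59)–(-0.725801, 1.2571, 0.391601)  len=0.2806
  (v10,v14,v11) [--+] → (-0.853255, 1.2571, -0.519063)–(-0.725801, 1.2571, -0.391601)  len=0.1803
  (v11,v14,v15) [+--] → (-0.853255, 1.2571, -0.519063)–(-0.924192, 1.2571, -0.59)  len=0.1003
  (v11,v15,v8) [+-+] → (-0.924192, 1.2571, -0.59)–(-1.30655, 1.2571, -0.207666)  len=0.5407
  (v8,v15,v12) [+--] → (-1.30655, 1.2571, -0.207666)–(-1.51421, 1.2571, 0)  len=0.2937

Chained into 1 loop(s):
  loop 1: 18 segments, perimeter = 7.3631
Total perimeter = 7.363

loops=1 perimeter=7.363


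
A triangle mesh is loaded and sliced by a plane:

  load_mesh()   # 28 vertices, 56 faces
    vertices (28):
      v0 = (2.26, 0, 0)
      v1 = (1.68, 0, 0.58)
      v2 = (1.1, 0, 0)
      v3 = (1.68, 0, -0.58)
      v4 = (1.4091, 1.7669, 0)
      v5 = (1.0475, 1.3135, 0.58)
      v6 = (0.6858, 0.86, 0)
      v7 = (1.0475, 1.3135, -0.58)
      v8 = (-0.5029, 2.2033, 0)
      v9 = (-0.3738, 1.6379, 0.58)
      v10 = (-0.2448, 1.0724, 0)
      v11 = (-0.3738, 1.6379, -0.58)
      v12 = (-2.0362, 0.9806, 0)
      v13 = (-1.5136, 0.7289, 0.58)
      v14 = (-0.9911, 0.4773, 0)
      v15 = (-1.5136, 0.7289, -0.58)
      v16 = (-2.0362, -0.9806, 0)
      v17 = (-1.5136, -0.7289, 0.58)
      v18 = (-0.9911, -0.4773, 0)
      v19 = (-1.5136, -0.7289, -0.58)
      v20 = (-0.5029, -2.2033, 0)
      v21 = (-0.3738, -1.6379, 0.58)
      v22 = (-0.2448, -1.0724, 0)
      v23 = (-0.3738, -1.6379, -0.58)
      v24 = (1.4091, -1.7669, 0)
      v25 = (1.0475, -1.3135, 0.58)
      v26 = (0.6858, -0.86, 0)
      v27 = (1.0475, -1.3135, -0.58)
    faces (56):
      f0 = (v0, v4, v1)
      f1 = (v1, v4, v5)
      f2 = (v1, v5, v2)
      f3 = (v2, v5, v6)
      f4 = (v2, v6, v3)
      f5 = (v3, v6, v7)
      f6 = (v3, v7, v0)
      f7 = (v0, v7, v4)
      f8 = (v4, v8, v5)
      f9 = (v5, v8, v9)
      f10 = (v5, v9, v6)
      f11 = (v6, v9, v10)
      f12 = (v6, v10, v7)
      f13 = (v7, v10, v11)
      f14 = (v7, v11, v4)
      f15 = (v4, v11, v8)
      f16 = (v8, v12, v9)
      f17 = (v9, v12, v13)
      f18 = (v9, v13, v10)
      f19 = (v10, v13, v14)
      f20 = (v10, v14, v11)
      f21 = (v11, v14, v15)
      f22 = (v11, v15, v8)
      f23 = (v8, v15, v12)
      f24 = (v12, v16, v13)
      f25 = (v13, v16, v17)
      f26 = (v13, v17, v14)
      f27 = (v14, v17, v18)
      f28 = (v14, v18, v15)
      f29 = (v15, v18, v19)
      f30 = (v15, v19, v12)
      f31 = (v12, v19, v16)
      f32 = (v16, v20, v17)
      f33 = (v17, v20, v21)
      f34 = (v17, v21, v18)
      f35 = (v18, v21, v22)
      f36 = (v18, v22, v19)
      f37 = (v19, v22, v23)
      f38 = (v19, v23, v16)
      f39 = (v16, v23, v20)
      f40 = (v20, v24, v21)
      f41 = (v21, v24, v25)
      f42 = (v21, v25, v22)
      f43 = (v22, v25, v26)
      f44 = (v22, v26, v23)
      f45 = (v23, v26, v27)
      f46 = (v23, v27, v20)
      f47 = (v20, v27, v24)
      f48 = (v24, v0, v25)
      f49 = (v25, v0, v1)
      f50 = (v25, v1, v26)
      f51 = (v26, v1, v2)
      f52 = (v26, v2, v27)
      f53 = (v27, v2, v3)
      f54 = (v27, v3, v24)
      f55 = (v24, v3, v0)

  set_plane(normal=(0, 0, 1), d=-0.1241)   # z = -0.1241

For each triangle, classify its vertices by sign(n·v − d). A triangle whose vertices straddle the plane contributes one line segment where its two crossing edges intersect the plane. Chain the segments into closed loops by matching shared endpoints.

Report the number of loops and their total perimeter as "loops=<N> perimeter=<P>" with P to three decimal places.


loops=2 perimeter=20.410

Straddling triangles (28 of 56):
  (v2,v6,v3) [++-] → (0.898525, 0.67599, -0.1241)–(1.2241, 0, -0.1241)  len=0.7503
  (v3,v6,v7) [-+-] → (0.898525, 0.67599, -0.1241)–(0.763191, 0.957033, -0.1241)  len=0.3119
  (v3,v7,v0) [--+] → (2.00057, 0.281044, -0.1241)–(2.1359, 0, -0.1241)  len=0.3119
  (v0,v7,v4) [+-+] → (2.00057, 0.281044, -0.1241)–(1.33173, 1.66989, -0.1241)  len=1.5415
  (v6,v10,v7) [++-] → (0.0317076, 1.12399, -0.1241)–(0.763191, 0.957033, -0.1241)  len=0.7503
  (v7,v10,v11) [-+-] → (0.0317076, 1.12399, -0.1241)–(-0.272402, 1.1934, -0.1241)  len=0.3119
  (v7,v11,v4) [--+] → (1.02762, 1.7393, -0.1241)–(1.33173, 1.66989, -0.1241)  len=0.3119
  (v4,v11,v8) [+-+] → (1.02762, 1.7393, -0.1241)–(-0.475277, 2.08232, -0.1241)  len=1.5415
  (v10,v14,v11) [++-] → (-0.859019, 0.725628, -0.1241)–(-0.272402, 1.1934, -0.1241)  len=0.7503
  (v11,v14,v15) [-+-] → (-0.859019, 0.725628, -0.1241)–(-1.1029, 0.531134, -0.1241)  len=0.3119
  (v11,v15,v8) [--+] → (-0.719155, 1.88783, -0.1241)–(-0.475277, 2.08232, -0.1241)  len=0.3119
  (v8,v15,v12) [+-+] → (-0.719155, 1.88783, -0.1241)–(-1.92438, 0.926745, -0.1241)  len=1.5415
  (v14,v18,v15) [++-] → (-1.1029, -0.219215, -0.1241)–(-1.1029, 0.531134, -0.1241)  len=0.7503
  (v15,v18,v19) [-+-] → (-1.1029, -0.219215, -0.1241)–(-1.1029, -0.531134, -0.1241)  len=0.3119
  (v15,v19,v12) [--+] → (-1.92438, 0.614826, -0.1241)–(-1.92438, 0.926745, -0.1241)  len=0.3119
  (v12,v19,v16) [+-+] → (-1.92438, 0.614826, -0.1241)–(-1.92438, -0.926745, -0.1241)  len=1.5416
  (v18,v22,v19) [++-] → (-0.516279, -0.998903, -0.1241)–(-1.1029, -0.531134, -0.1241)  len=0.7503
  (v19,v22,v23) [-+-] → (-0.516279, -0.998903, -0.1241)–(-0.272402, -1.1934, -0.1241)  len=0.3119
  (v19,v23,v16) [--+] → (-1.6805, -1.12124, -0.1241)–(-1.92438, -0.926745, -0.1241)  len=0.3119
  (v16,v23,v20) [+-+] → (-1.6805, -1.12124, -0.1241)–(-0.475277, -2.08232, -0.1241)  len=1.5415
  (v22,v26,v23) [++-] → (0.459082, -1.02644, -0.1241)–(-0.272402, -1.1934, -0.1241)  len=0.7503
  (v23,v26,v27) [-+-] → (0.459082, -1.02644, -0.1241)–(0.763191, -0.957033, -0.1241)  len=0.3119
  (v23,v27,v20) [--+] → (-0.171168, -2.01291, -0.1241)–(-0.475277, -2.08232, -0.1241)  len=0.3119
  (v20,v27,v24) [+-+] → (-0.171168, -2.01291, -0.1241)–(1.33173, -1.66989, -0.1241)  len=1.5415
  (v26,v2,v27) [++-] → (1.08877, -0.281044, -0.1241)–(0.763191, -0.957033, -0.1241)  len=0.7503
  (v27,v2,v3) [-+-] → (1.08877, -0.281044, -0.1241)–(1.2241, 0, -0.1241)  len=0.3119
  (v27,v3,v24) [--+] → (1.46706, -1.38884, -0.1241)–(1.33173, -1.66989, -0.1241)  len=0.3119
  (v24,v3,v0) [+-+] → (1.46706, -1.38884, -0.1241)–(2.1359, 0, -0.1241)  len=1.5415

Chained into 2 loop(s):
  loop 1: 14 segments, perimeter = 7.4356
  loop 2: 14 segments, perimeter = 12.9742
Total perimeter = 20.410


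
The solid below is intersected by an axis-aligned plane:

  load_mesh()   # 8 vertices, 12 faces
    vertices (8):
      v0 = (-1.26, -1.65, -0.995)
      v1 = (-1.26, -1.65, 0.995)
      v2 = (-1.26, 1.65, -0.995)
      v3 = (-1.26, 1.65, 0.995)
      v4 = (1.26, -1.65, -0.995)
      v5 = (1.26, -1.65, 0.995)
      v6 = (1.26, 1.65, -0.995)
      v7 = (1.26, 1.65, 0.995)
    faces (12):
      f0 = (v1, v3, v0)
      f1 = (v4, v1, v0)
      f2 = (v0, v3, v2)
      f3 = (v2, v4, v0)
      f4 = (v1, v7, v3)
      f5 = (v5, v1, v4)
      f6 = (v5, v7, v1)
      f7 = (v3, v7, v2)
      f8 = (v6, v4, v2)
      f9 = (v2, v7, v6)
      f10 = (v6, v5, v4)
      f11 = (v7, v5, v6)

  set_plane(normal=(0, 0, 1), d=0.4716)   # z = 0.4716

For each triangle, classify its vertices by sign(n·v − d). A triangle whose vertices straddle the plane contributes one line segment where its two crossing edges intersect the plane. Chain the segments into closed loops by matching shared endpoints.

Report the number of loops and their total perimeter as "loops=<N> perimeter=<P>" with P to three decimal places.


loops=1 perimeter=11.640

Straddling triangles (8 of 12):
  (v1,v3,v0) [++-] → (-1.26, 0.78205, 0.4716)–(-1.26, -1.65, 0.4716)  len=2.4321
  (v4,v1,v0) [-+-] → (-0.597202, -1.65, 0.4716)–(-1.26, -1.65, 0.4716)  len=0.6628
  (v0,v3,v2) [-+-] → (-1.26, 0.78205, 0.4716)–(-1.26, 1.65, 0.4716)  len=0.8679
  (v5,v1,v4) [++-] → (-0.597202, -1.65, 0.4716)–(1.26, -1.65, 0.4716)  len=1.8572
  (v3,v7,v2) [++-] → (0.597202, 1.65, 0.4716)–(-1.26, 1.65, 0.4716)  len=1.8572
  (v2,v7,v6) [-+-] → (0.597202, 1.65, 0.4716)–(1.26, 1.65, 0.4716)  len=0.6628
  (v6,v5,v4) [-+-] → (1.26, -0.78205, 0.4716)–(1.26, -1.65, 0.4716)  len=0.8679
  (v7,v5,v6) [++-] → (1.26, -0.78205, 0.4716)–(1.26, 1.65, 0.4716)  len=2.4321

Chained into 1 loop(s):
  loop 1: 8 segments, perimeter = 11.6400
Total perimeter = 11.640


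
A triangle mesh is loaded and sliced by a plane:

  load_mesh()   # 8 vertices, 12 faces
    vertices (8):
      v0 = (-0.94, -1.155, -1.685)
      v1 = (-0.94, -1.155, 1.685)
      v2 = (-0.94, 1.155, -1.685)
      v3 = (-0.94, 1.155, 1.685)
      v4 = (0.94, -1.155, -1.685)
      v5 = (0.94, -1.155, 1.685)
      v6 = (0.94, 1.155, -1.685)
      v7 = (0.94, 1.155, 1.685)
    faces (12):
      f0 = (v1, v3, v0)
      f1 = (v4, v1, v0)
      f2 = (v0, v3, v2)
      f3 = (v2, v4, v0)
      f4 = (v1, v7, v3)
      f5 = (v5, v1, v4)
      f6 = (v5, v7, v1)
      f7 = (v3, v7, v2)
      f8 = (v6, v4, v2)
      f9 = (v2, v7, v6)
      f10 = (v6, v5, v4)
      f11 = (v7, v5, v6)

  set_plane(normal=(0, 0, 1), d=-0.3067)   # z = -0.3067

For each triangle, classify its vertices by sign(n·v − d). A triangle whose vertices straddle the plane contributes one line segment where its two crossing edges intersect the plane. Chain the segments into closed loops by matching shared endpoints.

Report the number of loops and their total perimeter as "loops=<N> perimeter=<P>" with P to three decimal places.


Straddling triangles (8 of 12):
  (v1,v3,v0) [++-] → (-0.94, -0.210231, -0.3067)–(-0.94, -1.155, -0.3067)  len=0.9448
  (v4,v1,v0) [-+-] → (0.171097, -1.155, -0.3067)–(-0.94, -1.155, -0.3067)  len=1.1111
  (v0,v3,v2) [-+-] → (-0.94, -0.210231, -0.3067)–(-0.94, 1.155, -0.3067)  len=1.3652
  (v5,v1,v4) [++-] → (0.171097, -1.155, -0.3067)–(0.94, -1.155, -0.3067)  len=0.7689
  (v3,v7,v2) [++-] → (-0.171097, 1.155, -0.3067)–(-0.94, 1.155, -0.3067)  len=0.7689
  (v2,v7,v6) [-+-] → (-0.171097, 1.155, -0.3067)–(0.94, 1.155, -0.3067)  len=1.1111
  (v6,v5,v4) [-+-] → (0.94, 0.210231, -0.3067)–(0.94, -1.155, -0.3067)  len=1.3652
  (v7,v5,v6) [++-] → (0.94, 0.210231, -0.3067)–(0.94, 1.155, -0.3067)  len=0.9448

Chained into 1 loop(s):
  loop 1: 8 segments, perimeter = 8.3800
Total perimeter = 8.380

loops=1 perimeter=8.380


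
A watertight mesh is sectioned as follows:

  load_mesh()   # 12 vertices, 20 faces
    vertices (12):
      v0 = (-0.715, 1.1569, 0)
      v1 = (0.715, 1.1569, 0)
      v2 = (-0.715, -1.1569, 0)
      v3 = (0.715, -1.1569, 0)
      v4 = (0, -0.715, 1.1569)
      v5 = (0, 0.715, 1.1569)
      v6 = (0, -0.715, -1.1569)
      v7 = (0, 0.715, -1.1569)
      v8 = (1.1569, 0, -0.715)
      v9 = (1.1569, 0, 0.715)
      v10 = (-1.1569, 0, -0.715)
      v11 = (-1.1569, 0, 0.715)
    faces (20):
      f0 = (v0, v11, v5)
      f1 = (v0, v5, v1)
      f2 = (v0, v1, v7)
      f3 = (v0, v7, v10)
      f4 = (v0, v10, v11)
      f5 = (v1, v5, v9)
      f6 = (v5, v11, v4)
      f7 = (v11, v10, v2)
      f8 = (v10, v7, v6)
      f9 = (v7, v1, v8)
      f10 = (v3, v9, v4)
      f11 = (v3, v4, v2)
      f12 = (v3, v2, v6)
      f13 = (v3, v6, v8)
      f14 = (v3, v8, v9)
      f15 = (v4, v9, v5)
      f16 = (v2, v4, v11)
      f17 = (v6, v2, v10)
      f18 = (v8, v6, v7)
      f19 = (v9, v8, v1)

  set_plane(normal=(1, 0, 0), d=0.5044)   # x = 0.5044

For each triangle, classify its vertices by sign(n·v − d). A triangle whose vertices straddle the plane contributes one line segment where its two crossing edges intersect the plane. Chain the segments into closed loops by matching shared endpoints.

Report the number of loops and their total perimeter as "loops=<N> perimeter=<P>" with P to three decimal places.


loops=1 perimeter=6.599

Straddling triangles (10 of 20):
  (v0,v5,v1) [--+] → (0.5044, 1.02674, 0.34076)–(0.5044, 1.1569, 0)  len=0.3648
  (v0,v1,v7) [-+-] → (0.5044, 1.1569, 0)–(0.5044, 1.02674, -0.34076)  len=0.3648
  (v1,v5,v9) [+-+] → (0.5044, 1.02674, 0.34076)–(0.5044, 0.403265, 0.964235)  len=0.8817
  (v7,v1,v8) [-++] → (0.5044, 1.02674, -0.34076)–(0.5044, 0.403265, -0.964235)  len=0.8817
  (v3,v9,v4) [++-] → (0.5044, -0.403265, 0.964235)–(0.5044, -1.02674, 0.34076)  len=0.8817
  (v3,v4,v2) [+--] → (0.5044, -1.02674, 0.34076)–(0.5044, -1.1569, 0)  len=0.3648
  (v3,v2,v6) [+--] → (0.5044, -1.1569, 0)–(0.5044, -1.02674, -0.34076)  len=0.3648
  (v3,v6,v8) [+-+] → (0.5044, -1.02674, -0.34076)–(0.5044, -0.403265, -0.964235)  len=0.8817
  (v4,v9,v5) [-+-] → (0.5044, -0.403265, 0.964235)–(0.5044, 0.403265, 0.964235)  len=0.8065
  (v8,v6,v7) [+--] → (0.5044, -0.403265, -0.964235)–(0.5044, 0.403265, -0.964235)  len=0.8065

Chained into 1 loop(s):
  loop 1: 10 segments, perimeter = 6.5991
Total perimeter = 6.599


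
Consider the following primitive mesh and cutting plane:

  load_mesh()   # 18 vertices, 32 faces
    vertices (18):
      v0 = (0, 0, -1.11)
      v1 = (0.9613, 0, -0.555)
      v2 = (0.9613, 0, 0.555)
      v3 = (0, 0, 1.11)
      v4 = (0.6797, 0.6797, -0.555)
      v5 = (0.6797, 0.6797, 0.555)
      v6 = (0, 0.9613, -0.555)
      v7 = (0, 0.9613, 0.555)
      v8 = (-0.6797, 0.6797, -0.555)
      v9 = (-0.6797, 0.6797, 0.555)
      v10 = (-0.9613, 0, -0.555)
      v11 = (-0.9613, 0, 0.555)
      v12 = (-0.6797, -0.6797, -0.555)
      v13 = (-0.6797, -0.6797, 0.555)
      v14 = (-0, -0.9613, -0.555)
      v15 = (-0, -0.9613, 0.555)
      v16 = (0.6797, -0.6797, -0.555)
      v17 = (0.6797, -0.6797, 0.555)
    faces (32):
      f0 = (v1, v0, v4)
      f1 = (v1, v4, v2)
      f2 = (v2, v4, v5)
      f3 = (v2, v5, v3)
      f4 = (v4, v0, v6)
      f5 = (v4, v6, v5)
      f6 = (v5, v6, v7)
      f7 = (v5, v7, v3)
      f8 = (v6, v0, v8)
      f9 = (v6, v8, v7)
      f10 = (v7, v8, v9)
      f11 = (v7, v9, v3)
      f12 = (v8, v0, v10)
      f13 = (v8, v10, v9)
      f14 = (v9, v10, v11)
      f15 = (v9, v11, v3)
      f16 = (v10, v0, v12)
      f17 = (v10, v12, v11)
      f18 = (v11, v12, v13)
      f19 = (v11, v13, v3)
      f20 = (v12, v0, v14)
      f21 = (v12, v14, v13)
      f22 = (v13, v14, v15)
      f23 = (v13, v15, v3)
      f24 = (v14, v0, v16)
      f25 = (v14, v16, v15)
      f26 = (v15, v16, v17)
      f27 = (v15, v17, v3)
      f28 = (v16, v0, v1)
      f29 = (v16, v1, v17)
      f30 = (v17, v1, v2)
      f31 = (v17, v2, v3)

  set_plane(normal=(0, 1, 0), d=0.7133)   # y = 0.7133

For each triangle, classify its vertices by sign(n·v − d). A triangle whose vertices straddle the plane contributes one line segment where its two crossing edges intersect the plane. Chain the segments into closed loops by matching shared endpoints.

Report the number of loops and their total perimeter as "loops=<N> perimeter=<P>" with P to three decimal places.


Straddling triangles (8 of 32):
  (v4,v0,v6) [--+] → (0, 0.7133, -0.698181)–(0.598599, 0.7133, -0.555)  len=0.6155
  (v4,v6,v5) [-+-] → (0.598599, 0.7133, -0.555)–(0.598599, 0.7133, 0.422557)  len=0.9776
  (v5,v6,v7) [-++] → (0.598599, 0.7133, 0.422557)–(0.598599, 0.7133, 0.555)  len=0.1324
  (v5,v7,v3) [-+-] → (0.598599, 0.7133, 0.555)–(0, 0.7133, 0.698181)  len=0.6155
  (v6,v0,v8) [+--] → (0, 0.7133, -0.698181)–(-0.598599, 0.7133, -0.555)  len=0.6155
  (v6,v8,v7) [+-+] → (-0.598599, 0.7133, -0.555)–(-0.598599, 0.7133, -0.422557)  len=0.1324
  (v7,v8,v9) [+--] → (-0.598599, 0.7133, -0.422557)–(-0.598599, 0.7133, 0.555)  len=0.9776
  (v7,v9,v3) [+--] → (-0.598599, 0.7133, 0.555)–(0, 0.7133, 0.698181)  len=0.6155

Chained into 1 loop(s):
  loop 1: 8 segments, perimeter = 4.6819
Total perimeter = 4.682

loops=1 perimeter=4.682


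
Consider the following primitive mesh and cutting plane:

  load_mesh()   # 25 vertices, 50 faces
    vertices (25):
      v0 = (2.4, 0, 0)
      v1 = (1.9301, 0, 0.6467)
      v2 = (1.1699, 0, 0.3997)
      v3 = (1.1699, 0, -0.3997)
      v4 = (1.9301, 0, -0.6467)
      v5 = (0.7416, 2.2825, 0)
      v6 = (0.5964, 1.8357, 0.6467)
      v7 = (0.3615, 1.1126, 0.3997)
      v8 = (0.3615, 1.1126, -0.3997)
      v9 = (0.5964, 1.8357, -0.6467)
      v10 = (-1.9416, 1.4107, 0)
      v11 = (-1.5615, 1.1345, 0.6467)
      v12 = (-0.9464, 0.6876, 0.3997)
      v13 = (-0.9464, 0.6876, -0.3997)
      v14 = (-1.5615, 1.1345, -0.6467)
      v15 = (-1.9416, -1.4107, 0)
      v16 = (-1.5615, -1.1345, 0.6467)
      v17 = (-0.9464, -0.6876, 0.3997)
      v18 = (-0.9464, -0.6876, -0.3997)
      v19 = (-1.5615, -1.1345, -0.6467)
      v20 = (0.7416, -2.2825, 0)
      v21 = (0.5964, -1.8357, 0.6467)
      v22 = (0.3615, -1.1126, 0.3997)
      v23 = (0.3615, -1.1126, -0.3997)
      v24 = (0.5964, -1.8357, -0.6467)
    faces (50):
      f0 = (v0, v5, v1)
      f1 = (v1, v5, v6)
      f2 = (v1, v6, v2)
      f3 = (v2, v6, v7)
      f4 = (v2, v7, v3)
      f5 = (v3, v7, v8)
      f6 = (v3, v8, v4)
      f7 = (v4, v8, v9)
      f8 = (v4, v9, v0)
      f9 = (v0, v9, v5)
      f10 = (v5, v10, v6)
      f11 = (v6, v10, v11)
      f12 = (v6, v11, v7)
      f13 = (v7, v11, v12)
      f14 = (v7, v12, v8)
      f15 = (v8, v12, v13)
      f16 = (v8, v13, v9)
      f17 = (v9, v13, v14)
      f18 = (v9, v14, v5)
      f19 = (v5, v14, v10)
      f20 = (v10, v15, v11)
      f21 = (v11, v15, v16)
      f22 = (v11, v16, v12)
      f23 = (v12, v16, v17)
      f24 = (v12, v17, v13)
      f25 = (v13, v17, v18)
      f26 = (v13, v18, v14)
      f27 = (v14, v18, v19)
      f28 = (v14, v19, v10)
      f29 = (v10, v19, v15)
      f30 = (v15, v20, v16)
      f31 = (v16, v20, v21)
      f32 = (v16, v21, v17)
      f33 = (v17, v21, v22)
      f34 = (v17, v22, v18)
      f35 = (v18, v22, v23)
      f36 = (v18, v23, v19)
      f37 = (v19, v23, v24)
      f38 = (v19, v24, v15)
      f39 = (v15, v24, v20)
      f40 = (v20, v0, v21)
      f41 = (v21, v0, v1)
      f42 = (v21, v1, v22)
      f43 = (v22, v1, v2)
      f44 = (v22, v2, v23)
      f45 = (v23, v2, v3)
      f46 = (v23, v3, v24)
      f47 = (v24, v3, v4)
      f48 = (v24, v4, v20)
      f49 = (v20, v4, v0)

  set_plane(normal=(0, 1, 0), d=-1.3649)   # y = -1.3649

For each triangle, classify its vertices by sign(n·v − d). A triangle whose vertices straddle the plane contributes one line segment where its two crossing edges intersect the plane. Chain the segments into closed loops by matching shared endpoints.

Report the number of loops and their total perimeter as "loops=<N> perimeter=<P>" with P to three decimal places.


loops=1 perimeter=7.819

Straddling triangles (16 of 50):
  (v10,v15,v11) [+-+] → (-1.9416, -1.3649, 0)–(-1.93476, -1.3649, 0.0116371)  len=0.0135
  (v11,v15,v16) [+-+] → (-1.93476, -1.3649, 0.0116371)–(-1.87857, -1.3649, 0.107237)  len=0.1109
  (v10,v19,v15) [++-] → (-1.87857, -1.3649, -0.107237)–(-1.9416, -1.3649, 0)  len=0.1244
  (v15,v20,v16) [--+] → (-1.09928, -1.3649, 0.516909)–(-1.87857, -1.3649, 0.107237)  len=0.8804
  (v16,v20,v21) [+--] → (-1.09928, -1.3649, 0.516909)–(-0.852458, -1.3649, 0.6467)  len=0.2789
  (v16,v21,v17) [+-+] → (-0.852458, -1.3649, 0.6467)–(-0.0362542, -1.3649, 0.545413)  len=0.8225
  (v17,v21,v22) [+-+] → (-0.0362542, -1.3649, 0.545413)–(0.44346, -1.3649, 0.485882)  len=0.4834
  (v19,v23,v24) [++-] → (0.44346, -1.3649, -0.485882)–(-0.852458, -1.3649, -0.6467)  len=1.3059
  (v19,v24,v15) [+--] → (-0.852458, -1.3649, -0.6467)–(-1.87857, -1.3649, -0.107237)  len=1.1593
  (v20,v0,v21) [-+-] → (1.4083, -1.3649, 0)–(1.05897, -1.3649, 0.480842)  len=0.5943
  (v21,v0,v1) [-++] → (1.05897, -1.3649, 0.480842)–(0.938453, -1.3649, 0.6467)  len=0.2050
  (v21,v1,v22) [-++] → (0.938453, -1.3649, 0.6467)–(0.44346, -1.3649, 0.485882)  len=0.5205
  (v23,v3,v24) [++-] → (0.743485, -1.3649, -0.583352)–(0.44346, -1.3649, -0.485882)  len=0.3155
  (v24,v3,v4) [-++] → (0.743485, -1.3649, -0.583352)–(0.938453, -1.3649, -0.6467)  len=0.2050
  (v24,v4,v20) [-+-] → (0.938453, -1.3649, -0.6467)–(1.2194, -1.3649, -0.259983)  len=0.4780
  (v20,v4,v0) [-++] → (1.2194, -1.3649, -0.259983)–(1.4083, -1.3649, 0)  len=0.3214

Chained into 1 loop(s):
  loop 1: 16 segments, perimeter = 7.8187
Total perimeter = 7.819
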